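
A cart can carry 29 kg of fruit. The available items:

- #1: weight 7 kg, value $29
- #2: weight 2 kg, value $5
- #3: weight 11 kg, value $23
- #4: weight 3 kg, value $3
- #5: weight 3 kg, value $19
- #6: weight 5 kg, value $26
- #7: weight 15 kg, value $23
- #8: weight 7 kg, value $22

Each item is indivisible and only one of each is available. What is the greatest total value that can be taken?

$104

Check high-value combinations within 29 kg:
- #1+#2+#4+#5+#6+#8: weight 7+2+3+3+5+7=27, value 29+5+3+19+26+22=104
- #1+#2+#3+#5+#6: weight 7+2+11+3+5=28, value 29+5+23+19+26=102
- #1+#2+#5+#6+#8: weight 7+2+3+5+7=24, value 29+5+19+26+22=101
- #1+#3+#4+#5+#6: weight 7+11+3+3+5=29, value 29+23+3+19+26=100
Best: $104.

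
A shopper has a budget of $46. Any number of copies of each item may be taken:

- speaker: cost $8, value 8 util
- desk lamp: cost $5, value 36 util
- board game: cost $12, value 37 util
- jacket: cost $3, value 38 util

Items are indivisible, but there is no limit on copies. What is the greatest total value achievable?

570 util

Best value-per-unit is jacket at 38/3, and filling with it alone uses cost 15×3=45. No mix of the others beats 15×38 = 570.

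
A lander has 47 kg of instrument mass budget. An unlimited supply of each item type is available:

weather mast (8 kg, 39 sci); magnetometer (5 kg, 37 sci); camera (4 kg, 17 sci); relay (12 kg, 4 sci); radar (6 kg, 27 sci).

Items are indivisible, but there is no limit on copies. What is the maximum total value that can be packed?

333 sci

Best value-per-unit is magnetometer at 37/5, and filling with it alone uses mass 9×5=45. No mix of the others beats 9×37 = 333.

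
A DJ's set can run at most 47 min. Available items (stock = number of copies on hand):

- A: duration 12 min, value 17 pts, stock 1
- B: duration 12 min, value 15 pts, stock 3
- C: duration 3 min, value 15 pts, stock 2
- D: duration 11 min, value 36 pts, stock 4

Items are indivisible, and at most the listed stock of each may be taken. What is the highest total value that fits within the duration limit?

159 pts

Top feasible selections:
- 1×C + 4×D: duration 47, value 159
- 4×D: duration 44, value 144
- 2×C + 3×D: duration 39, value 138
- 1×A + 3×D: duration 45, value 125
Best: 159 pts.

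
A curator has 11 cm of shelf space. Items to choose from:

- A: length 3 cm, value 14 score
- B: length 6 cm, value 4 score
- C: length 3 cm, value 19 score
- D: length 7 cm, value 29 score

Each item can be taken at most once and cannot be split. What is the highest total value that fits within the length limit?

48 score

Check high-value combinations within 11 cm:
- C+D: length 3+7=10, value 19+29=48
- A+D: length 3+7=10, value 14+29=43
- A+C: length 3+3=6, value 14+19=33
- D: length 7, value 29
- B+C: length 6+3=9, value 4+19=23
Best: 48 score.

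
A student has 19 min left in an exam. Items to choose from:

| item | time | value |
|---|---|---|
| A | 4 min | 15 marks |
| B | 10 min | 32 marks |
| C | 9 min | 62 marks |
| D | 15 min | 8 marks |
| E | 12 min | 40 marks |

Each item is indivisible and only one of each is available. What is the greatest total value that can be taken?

94 marks

Check high-value combinations within 19 min:
- B+C: time 10+9=19, value 32+62=94
- A+C: time 4+9=13, value 15+62=77
- C: time 9, value 62
- A+E: time 4+12=16, value 15+40=55
Best: 94 marks.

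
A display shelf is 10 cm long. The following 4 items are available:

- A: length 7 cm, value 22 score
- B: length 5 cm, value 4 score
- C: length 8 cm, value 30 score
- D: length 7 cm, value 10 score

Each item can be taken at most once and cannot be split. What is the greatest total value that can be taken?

Check high-value combinations within 10 cm:
- C: length 8, value 30
- A: length 7, value 22
- D: length 7, value 10
- B: length 5, value 4
Best: 30 score.

30 score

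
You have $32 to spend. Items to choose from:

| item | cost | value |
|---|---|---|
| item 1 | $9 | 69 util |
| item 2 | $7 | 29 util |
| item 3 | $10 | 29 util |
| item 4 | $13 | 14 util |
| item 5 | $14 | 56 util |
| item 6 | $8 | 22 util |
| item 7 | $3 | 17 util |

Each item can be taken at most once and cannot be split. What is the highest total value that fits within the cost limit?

154 util

Check high-value combinations within $32:
- item 1+item 2+item 5: cost 9+7+14=30, value 69+29+56=154
- item 1+item 5+item 6: cost 9+14+8=31, value 69+56+22=147
- item 1+item 2+item 3+item 7: cost 9+7+10+3=29, value 69+29+29+17=144
Best: 154 util.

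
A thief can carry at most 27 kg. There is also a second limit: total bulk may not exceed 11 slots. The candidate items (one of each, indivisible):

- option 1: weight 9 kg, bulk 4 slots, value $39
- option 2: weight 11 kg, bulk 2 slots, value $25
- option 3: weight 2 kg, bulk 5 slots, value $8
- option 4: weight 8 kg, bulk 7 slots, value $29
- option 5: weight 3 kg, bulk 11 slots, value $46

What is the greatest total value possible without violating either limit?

$72

Feasible sets respecting both limits:
- option 1+option 2+option 3: weight 22, bulk 11, value 72
- option 1+option 4: weight 17, bulk 11, value 68
- option 1+option 2: weight 20, bulk 6, value 64
- option 2+option 4: weight 19, bulk 9, value 54
Best: $72.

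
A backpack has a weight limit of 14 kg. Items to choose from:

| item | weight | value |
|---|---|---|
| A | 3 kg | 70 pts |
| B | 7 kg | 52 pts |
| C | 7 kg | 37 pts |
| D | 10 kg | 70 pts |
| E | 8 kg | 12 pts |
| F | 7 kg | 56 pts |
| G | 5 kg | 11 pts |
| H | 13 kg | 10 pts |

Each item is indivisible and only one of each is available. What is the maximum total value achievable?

Check high-value combinations within 14 kg:
- A+D: weight 3+10=13, value 70+70=140
- A+F: weight 3+7=10, value 70+56=126
- A+B: weight 3+7=10, value 70+52=122
- B+F: weight 7+7=14, value 52+56=108
Best: 140 pts.

140 pts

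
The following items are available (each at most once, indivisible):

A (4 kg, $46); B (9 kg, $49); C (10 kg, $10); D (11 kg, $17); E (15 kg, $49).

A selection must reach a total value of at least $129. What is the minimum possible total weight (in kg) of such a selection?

Subsets with value ≥ 129, sorted by total weight:
- A+B+E: weight 28, value 144
- A+B+C+E: weight 38, value 154
Minimum weight: 28 kg.

28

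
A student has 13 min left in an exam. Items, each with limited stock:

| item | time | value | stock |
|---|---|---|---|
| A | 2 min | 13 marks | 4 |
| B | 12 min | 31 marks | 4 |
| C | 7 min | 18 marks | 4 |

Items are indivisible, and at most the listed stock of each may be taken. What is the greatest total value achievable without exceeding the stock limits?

57 marks

Best selections within time 13 and stock limits:
- 3×A + 1×C: time 13, value 57
- 4×A: time 8, value 52
- 2×A + 1×C: time 11, value 44
- 3×A: time 6, value 39
Best: 57 marks.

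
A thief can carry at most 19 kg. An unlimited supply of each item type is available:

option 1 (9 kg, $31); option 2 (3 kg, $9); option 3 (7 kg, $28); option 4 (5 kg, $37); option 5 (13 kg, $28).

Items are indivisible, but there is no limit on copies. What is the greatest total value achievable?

$120

Best value-per-unit is option 4 at 37/5; filling with it alone gives 3×37 = 111.
Optimal mix: 1×option 2 + 3×option 4 → weight 18, value 120.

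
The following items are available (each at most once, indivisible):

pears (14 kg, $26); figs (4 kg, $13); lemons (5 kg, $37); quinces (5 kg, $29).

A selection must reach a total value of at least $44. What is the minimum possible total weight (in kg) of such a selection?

Subsets with value ≥ 44, sorted by total weight:
- figs+lemons: weight 9, value 50
- lemons+quinces: weight 10, value 66
- figs+lemons+quinces: weight 14, value 79
Minimum weight: 9 kg.

9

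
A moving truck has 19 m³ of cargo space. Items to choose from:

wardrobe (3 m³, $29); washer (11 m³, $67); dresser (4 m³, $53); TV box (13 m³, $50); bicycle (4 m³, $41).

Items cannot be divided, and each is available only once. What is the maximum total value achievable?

$161

Check high-value combinations within 19 m³:
- washer+dresser+bicycle: volume 11+4+4=19, value 67+53+41=161
- wardrobe+washer+dresser: volume 3+11+4=18, value 29+67+53=149
- wardrobe+washer+bicycle: volume 3+11+4=18, value 29+67+41=137
Best: $161.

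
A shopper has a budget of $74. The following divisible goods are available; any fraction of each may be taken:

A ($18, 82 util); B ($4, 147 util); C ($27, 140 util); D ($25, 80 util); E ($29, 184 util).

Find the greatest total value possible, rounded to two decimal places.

Take in order of value per unit:
- B (147/4 per unit): all 4 → value 147, running total 147.00
- E (184/29 per unit): all 29 → value 184, running total 331.00
- C (140/27 per unit): all 27 → value 140, running total 471.00
- A (82/18 per unit): 14 of 18 → value 14×82/18 = 63.7778, running total 534.78
Total 534.78.

534.78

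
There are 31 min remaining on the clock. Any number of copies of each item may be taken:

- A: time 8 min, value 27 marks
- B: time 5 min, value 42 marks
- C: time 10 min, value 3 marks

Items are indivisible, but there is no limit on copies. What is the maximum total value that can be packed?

252 marks

Best value-per-unit is B at 42/5, and filling with it alone uses time 6×5=30. No mix of the others beats 6×42 = 252.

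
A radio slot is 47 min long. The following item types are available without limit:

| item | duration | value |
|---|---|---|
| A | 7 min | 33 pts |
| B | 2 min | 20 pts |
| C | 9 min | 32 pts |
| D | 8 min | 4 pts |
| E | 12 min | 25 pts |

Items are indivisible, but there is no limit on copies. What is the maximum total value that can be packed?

460 pts

Best value-per-unit is B at 20/2, and filling with it alone uses duration 23×2=46. No mix of the others beats 23×20 = 460.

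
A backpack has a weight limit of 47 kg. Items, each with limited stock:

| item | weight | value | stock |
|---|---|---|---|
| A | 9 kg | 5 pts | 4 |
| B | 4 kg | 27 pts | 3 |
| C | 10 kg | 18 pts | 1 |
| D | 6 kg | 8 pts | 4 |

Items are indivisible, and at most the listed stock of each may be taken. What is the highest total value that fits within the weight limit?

131 pts

Best selections within weight 47 and stock limits:
- 3×B + 1×C + 4×D: weight 46, value 131
- 3×B + 1×C + 3×D: weight 40, value 123
- 1×A + 3×B + 1×C + 2×D: weight 43, value 120
- 1×A + 3×B + 4×D: weight 45, value 118
Best: 131 pts.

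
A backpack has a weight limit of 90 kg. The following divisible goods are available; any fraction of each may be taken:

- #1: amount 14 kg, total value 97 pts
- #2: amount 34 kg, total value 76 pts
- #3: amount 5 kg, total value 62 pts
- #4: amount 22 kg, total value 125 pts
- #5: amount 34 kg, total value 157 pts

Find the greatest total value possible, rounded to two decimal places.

Take in order of value per unit:
- #3 (62/5 per unit): all 5 → value 62, running total 62.00
- #1 (97/14 per unit): all 14 → value 97, running total 159.00
- #4 (125/22 per unit): all 22 → value 125, running total 284.00
- #5 (157/34 per unit): all 34 → value 157, running total 441.00
- #2 (76/34 per unit): 15 of 34 → value 15×76/34 = 33.5294, running total 474.53
Total 474.53.

474.53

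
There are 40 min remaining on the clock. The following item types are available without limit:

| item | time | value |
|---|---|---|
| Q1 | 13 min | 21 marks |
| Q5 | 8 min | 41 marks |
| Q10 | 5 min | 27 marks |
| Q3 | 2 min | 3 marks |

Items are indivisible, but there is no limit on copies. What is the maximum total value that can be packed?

Best value-per-unit is Q10 at 27/5, and filling with it alone uses time 8×5=40. No mix of the others beats 8×27 = 216.

216 marks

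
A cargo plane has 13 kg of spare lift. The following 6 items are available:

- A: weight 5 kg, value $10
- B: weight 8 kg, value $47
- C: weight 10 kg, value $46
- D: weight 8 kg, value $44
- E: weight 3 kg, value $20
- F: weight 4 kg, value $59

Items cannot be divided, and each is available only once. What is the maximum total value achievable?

This is a 0/1 knapsack; check combinations near the capacity.
- B+F: weight 8+4=12, value 47+59=106
- D+F: weight 8+4=12, value 44+59=103
- A+E+F: weight 5+3+4=12, value 10+20+59=89
- E+F: weight 3+4=7, value 20+59=79
Best: $106.

$106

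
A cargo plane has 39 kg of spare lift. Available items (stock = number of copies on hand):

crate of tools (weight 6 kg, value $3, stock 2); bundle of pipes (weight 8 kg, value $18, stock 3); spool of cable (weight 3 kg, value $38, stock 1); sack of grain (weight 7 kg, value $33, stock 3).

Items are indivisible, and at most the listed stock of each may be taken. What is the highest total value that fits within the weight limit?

$158

Best selections within weight 39 and stock limits:
- 1×crate of tools + 1×bundle of pipes + 1×spool of cable + 3×sack of grain: weight 38, value 158
- 1×bundle of pipes + 1×spool of cable + 3×sack of grain: weight 32, value 155
Best: $158.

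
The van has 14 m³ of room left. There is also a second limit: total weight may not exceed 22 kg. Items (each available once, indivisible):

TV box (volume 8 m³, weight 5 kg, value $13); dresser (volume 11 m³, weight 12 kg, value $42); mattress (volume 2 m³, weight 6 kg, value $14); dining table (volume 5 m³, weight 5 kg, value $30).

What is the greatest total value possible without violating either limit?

Feasible sets respecting both limits:
- dresser+mattress: volume 13, weight 18, value 56
- mattress+dining table: volume 7, weight 11, value 44
- TV box+dining table: volume 13, weight 10, value 43
- dresser: volume 11, weight 12, value 42
Best: $56.

$56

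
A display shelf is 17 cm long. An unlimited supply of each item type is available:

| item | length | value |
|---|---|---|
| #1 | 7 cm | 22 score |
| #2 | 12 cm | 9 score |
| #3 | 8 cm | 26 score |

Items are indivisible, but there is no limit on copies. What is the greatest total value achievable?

Best value-per-unit is #3 at 26/8, and filling with it alone uses length 2×8=16. No mix of the others beats 2×26 = 52.

52 score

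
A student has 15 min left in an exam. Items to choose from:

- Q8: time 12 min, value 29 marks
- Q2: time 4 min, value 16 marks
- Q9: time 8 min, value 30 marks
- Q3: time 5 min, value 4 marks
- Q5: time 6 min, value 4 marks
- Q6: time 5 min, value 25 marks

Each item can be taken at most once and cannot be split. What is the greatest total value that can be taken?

Check high-value combinations within 15 min:
- Q9+Q6: time 8+5=13, value 30+25=55
- Q2+Q9: time 4+8=12, value 16+30=46
- Q2+Q3+Q6: time 4+5+5=14, value 16+4+25=45
- Q2+Q5+Q6: time 4+6+5=15, value 16+4+25=45
- Q2+Q6: time 4+5=9, value 16+25=41
Best: 55 marks.

55 marks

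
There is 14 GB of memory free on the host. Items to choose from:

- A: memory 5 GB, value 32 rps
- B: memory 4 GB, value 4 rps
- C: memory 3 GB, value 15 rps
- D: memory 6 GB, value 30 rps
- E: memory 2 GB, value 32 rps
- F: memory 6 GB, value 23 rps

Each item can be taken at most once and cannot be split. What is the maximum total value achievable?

94 rps

This is a 0/1 knapsack; check combinations near the capacity.
- A+D+E: memory 5+6+2=13, value 32+30+32=94
- A+E+F: memory 5+2+6=13, value 32+32+23=87
- D+E+F: memory 6+2+6=14, value 30+32+23=85
- A+B+C+E: memory 5+4+3+2=14, value 32+4+15+32=83
Best: 94 rps.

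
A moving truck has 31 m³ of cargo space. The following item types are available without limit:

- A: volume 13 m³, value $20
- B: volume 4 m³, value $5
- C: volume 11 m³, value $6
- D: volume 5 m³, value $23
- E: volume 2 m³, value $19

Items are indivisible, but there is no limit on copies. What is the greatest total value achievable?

Best value-per-unit is E at 19/2, and filling with it alone uses volume 15×2=30. No mix of the others beats 15×19 = 285.

$285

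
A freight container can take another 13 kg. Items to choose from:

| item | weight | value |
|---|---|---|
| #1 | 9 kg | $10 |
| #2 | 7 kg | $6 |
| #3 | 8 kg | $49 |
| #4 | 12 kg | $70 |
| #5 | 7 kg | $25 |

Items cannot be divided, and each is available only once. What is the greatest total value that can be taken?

This is a 0/1 knapsack; check combinations near the capacity.
- #4: weight 12, value 70
- #3: weight 8, value 49
- #5: weight 7, value 25
- #1: weight 9, value 10
- #2: weight 7, value 6
Best: $70.

$70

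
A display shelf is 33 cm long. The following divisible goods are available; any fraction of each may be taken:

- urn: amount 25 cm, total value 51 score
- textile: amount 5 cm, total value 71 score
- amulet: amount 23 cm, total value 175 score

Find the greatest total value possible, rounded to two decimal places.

Take in order of value per unit:
- textile (71/5 per unit): all 5 → value 71, running total 71.00
- amulet (175/23 per unit): all 23 → value 175, running total 246.00
- urn (51/25 per unit): 5 of 25 → value 5×51/25 = 10.2000, running total 256.20
Total 256.20.

256.20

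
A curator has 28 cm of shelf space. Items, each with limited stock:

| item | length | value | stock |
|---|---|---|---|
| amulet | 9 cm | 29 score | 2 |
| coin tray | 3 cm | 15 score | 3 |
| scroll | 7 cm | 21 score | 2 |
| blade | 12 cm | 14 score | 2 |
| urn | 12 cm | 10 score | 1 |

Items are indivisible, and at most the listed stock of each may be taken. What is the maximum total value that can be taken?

103 score

Best selections within length 28 and stock limits:
- 2×amulet + 3×coin tray: length 27, value 103
- 1×amulet + 3×coin tray + 1×scroll: length 25, value 95
Best: 103 score.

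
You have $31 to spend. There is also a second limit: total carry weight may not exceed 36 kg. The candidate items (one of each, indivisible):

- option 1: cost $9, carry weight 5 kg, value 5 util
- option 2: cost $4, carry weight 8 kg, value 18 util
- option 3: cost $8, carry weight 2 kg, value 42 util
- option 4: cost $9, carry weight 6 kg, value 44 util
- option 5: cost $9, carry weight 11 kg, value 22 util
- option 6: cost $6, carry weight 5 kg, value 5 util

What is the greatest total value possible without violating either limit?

126 util

Feasible sets respecting both limits:
- option 2+option 3+option 4+option 5: cost 30, carry weight 27, value 126
- option 1+option 2+option 3+option 4: cost 30, carry weight 21, value 109
- option 2+option 3+option 4+option 6: cost 27, carry weight 21, value 109
- option 3+option 4+option 5: cost 26, carry weight 19, value 108
Best: 126 util.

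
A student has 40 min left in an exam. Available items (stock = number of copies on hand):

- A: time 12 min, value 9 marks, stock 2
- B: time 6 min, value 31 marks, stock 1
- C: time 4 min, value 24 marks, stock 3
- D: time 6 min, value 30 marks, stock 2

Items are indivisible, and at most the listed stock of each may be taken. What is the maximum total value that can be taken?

Best selections within time 40 and stock limits:
- 1×B + 3×C + 2×D: time 30, value 163
- 1×A + 1×B + 2×C + 2×D: time 38, value 148
- 1×A + 1×B + 3×C + 1×D: time 36, value 142
Best: 163 marks.

163 marks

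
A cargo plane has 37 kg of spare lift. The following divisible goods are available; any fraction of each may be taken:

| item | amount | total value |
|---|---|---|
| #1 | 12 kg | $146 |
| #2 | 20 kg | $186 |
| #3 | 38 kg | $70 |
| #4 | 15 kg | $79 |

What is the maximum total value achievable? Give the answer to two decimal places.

358.33

Take in order of value per unit:
- #1 (146/12 per unit): all 12 → value 146, running total 146.00
- #2 (186/20 per unit): all 20 → value 186, running total 332.00
- #4 (79/15 per unit): 5 of 15 → value 5×79/15 = 26.3333, running total 358.33
Total 358.33.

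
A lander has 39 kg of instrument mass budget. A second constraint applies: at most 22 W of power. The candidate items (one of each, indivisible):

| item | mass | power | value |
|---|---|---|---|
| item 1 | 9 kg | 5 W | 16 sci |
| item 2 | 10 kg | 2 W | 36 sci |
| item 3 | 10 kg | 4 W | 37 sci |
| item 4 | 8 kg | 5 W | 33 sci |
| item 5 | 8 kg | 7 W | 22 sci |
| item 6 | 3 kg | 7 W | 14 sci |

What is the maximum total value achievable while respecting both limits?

Feasible sets respecting both limits:
- item 2+item 3+item 4+item 5: mass 36, power 18, value 128
- item 1+item 2+item 3+item 4: mass 37, power 16, value 122
- item 2+item 3+item 4+item 6: mass 31, power 18, value 120
- item 1+item 2+item 3+item 5: mass 37, power 18, value 111
Best: 128 sci.

128 sci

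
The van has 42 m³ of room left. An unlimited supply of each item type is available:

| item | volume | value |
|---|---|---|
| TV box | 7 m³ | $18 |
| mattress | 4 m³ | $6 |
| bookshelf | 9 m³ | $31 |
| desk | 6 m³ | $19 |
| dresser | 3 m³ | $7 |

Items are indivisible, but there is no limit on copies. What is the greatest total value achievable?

$143

Best value-per-unit is bookshelf at 31/9; filling with it alone gives 4×31 = 124.
Optimal mix: 4×bookshelf + 1×desk → volume 42, value 143.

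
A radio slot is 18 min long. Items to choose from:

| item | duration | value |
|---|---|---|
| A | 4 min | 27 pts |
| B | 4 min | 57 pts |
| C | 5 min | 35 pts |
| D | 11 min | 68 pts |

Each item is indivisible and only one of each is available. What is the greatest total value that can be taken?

125 pts

Check high-value combinations within 18 min:
- B+D: duration 4+11=15, value 57+68=125
- A+B+C: duration 4+4+5=13, value 27+57+35=119
- C+D: duration 5+11=16, value 35+68=103
- A+D: duration 4+11=15, value 27+68=95
Best: 125 pts.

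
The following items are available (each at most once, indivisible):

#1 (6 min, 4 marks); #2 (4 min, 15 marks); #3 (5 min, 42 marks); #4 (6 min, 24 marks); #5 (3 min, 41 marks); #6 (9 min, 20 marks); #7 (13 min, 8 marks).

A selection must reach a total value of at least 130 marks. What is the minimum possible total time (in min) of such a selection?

Subsets with value ≥ 130, sorted by total time:
- #2+#3+#4+#5+#6: time 27, value 142
- #1+#3+#4+#5+#6: time 29, value 131
- #2+#3+#4+#5+#7: time 31, value 130
Minimum time: 27 min.

27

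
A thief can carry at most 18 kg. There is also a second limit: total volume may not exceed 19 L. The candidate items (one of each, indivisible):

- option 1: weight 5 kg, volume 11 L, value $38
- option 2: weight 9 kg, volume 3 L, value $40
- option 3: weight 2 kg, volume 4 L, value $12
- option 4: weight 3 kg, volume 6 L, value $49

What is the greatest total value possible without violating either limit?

$101

Feasible sets respecting both limits:
- option 2+option 3+option 4: weight 14, volume 13, value 101
- option 1+option 2+option 3: weight 16, volume 18, value 90
- option 2+option 4: weight 12, volume 9, value 89
- option 1+option 4: weight 8, volume 17, value 87
Best: $101.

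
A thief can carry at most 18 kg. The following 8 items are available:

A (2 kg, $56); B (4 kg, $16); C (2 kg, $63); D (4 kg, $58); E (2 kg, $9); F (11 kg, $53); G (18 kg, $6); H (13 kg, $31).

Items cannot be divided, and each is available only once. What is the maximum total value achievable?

Check high-value combinations within 18 kg:
- A+B+C+D+E: weight 2+4+2+4+2=14, value 56+16+63+58+9=202
- A+B+C+D: weight 2+4+2+4=12, value 56+16+63+58=193
- A+C+D+E: weight 2+2+4+2=10, value 56+63+58+9=186
- A+C+E+F: weight 2+2+2+11=17, value 56+63+9+53=181
Best: $202.

$202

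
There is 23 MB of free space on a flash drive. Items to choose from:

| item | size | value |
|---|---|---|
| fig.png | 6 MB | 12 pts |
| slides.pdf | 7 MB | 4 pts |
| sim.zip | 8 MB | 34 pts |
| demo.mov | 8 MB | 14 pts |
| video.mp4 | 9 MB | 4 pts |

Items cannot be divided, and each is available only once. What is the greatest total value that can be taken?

This is a 0/1 knapsack; check combinations near the capacity.
- fig.png+sim.zip+demo.mov: size 6+8+8=22, value 12+34+14=60
- slides.pdf+sim.zip+demo.mov: size 7+8+8=23, value 4+34+14=52
- fig.png+slides.pdf+sim.zip: size 6+7+8=21, value 12+4+34=50
Best: 60 pts.

60 pts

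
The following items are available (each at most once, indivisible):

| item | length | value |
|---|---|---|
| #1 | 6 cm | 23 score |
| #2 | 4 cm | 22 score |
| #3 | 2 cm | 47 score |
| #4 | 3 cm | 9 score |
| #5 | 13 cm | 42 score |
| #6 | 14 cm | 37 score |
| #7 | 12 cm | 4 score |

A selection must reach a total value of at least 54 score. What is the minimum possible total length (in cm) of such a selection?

5

Subsets with value ≥ 54, sorted by total length:
- #3+#4: length 5, value 56
- #2+#3: length 6, value 69
Minimum length: 5 cm.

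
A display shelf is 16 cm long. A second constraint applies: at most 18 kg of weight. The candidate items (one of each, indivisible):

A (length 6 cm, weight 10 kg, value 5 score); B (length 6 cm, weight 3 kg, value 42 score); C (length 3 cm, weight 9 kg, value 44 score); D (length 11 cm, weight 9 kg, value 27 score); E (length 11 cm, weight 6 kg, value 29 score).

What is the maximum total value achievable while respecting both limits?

Feasible sets respecting both limits:
- B+C: length 9, weight 12, value 86
- C+E: length 14, weight 15, value 73
- C+D: length 14, weight 18, value 71
- A+B: length 12, weight 13, value 47
Best: 86 score.

86 score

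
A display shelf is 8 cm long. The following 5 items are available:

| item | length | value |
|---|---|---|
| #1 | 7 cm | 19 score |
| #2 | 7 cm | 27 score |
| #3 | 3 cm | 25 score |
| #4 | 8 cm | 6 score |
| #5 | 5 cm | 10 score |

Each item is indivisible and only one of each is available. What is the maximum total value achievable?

35 score

Check high-value combinations within 8 cm:
- #3+#5: length 3+5=8, value 25+10=35
- #2: length 7, value 27
- #3: length 3, value 25
- #1: length 7, value 19
Best: 35 score.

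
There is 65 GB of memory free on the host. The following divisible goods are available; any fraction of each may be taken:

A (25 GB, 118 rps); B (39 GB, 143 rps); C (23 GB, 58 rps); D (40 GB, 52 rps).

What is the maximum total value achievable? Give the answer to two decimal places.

263.52

Take in order of value per unit:
- A (118/25 per unit): all 25 → value 118, running total 118.00
- B (143/39 per unit): all 39 → value 143, running total 261.00
- C (58/23 per unit): 1 of 23 → value 1×58/23 = 2.5217, running total 263.52
Total 263.52.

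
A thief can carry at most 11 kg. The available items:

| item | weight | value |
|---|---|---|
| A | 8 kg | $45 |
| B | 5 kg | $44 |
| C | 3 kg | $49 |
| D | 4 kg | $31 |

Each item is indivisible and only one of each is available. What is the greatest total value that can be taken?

This is a 0/1 knapsack; check combinations near the capacity.
- A+C: weight 8+3=11, value 45+49=94
- B+C: weight 5+3=8, value 44+49=93
- C+D: weight 3+4=7, value 49+31=80
- B+D: weight 5+4=9, value 44+31=75
Best: $94.

$94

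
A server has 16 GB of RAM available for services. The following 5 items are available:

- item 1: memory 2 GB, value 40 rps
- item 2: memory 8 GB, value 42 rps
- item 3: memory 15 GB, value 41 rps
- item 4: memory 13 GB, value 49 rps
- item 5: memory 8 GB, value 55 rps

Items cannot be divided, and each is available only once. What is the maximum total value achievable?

This is a 0/1 knapsack; check combinations near the capacity.
- item 2+item 5: memory 8+8=16, value 42+55=97
- item 1+item 5: memory 2+8=10, value 40+55=95
- item 1+item 4: memory 2+13=15, value 40+49=89
- item 1+item 2: memory 2+8=10, value 40+42=82
Best: 97 rps.

97 rps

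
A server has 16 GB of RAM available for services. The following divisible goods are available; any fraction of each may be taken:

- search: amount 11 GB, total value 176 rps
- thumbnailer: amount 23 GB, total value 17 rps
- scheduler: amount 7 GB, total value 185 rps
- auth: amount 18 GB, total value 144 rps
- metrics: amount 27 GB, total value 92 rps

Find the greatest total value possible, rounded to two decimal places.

329.00

Take in order of value per unit:
- scheduler (185/7 per unit): all 7 → value 185, running total 185.00
- search (176/11 per unit): 9 of 11 → value 9×176/11 = 144.0000, running total 329.00
Total 329.00.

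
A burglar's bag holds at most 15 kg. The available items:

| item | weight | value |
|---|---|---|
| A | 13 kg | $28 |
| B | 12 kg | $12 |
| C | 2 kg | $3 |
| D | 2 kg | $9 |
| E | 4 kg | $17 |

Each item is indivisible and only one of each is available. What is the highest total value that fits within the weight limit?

$37

Check high-value combinations within 15 kg:
- A+D: weight 13+2=15, value 28+9=37
- A+C: weight 13+2=15, value 28+3=31
- C+D+E: weight 2+2+4=8, value 3+9+17=29
- A: weight 13, value 28
Best: $37.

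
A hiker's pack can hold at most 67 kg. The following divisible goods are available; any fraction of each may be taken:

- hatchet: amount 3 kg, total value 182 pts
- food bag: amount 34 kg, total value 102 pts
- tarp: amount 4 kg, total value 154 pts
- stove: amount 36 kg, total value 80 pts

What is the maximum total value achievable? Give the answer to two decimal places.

Take in order of value per unit:
- hatchet (182/3 per unit): all 3 → value 182, running total 182.00
- tarp (154/4 per unit): all 4 → value 154, running total 336.00
- food bag (102/34 per unit): all 34 → value 102, running total 438.00
- stove (80/36 per unit): 26 of 36 → value 26×80/36 = 57.7778, running total 495.78
Total 495.78.

495.78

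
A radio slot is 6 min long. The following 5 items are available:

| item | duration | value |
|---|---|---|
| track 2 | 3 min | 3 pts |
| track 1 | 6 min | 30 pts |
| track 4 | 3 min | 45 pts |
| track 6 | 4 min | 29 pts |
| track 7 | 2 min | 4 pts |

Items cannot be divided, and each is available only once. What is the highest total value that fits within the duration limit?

49 pts

Check high-value combinations within 6 min:
- track 4+track 7: duration 3+2=5, value 45+4=49
- track 2+track 4: duration 3+3=6, value 3+45=48
- track 4: duration 3, value 45
- track 6+track 7: duration 4+2=6, value 29+4=33
- track 1: duration 6, value 30
Best: 49 pts.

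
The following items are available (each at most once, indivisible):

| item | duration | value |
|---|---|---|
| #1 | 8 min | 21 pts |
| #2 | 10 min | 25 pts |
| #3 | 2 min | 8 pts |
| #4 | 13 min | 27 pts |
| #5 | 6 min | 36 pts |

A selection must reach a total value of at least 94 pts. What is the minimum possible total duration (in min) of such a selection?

Subsets with value ≥ 94, sorted by total duration:
- #2+#3+#4+#5: duration 31, value 96
- #1+#2+#4+#5: duration 37, value 109
- #1+#2+#3+#4+#5: duration 39, value 117
Minimum duration: 31 min.

31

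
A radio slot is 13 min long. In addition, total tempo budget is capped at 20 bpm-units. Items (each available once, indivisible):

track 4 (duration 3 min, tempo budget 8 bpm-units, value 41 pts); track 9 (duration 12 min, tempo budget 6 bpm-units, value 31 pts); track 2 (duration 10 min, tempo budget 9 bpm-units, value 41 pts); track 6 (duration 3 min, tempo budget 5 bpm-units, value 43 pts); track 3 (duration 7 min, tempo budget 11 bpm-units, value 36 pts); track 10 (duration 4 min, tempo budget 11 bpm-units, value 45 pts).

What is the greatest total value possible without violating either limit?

Feasible sets respecting both limits:
- track 6+track 10: duration 7, tempo budget 16, value 88
- track 4+track 10: duration 7, tempo budget 19, value 86
- track 4+track 6: duration 6, tempo budget 13, value 84
- track 2+track 6: duration 13, tempo budget 14, value 84
Best: 88 pts.

88 pts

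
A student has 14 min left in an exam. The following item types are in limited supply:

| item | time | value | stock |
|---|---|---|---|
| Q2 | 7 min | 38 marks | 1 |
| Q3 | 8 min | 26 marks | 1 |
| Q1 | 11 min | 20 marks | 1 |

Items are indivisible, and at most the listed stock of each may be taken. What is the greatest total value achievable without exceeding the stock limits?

Top feasible selections:
- 1×Q2: time 7, value 38
- 1×Q3: time 8, value 26
Best: 38 marks.

38 marks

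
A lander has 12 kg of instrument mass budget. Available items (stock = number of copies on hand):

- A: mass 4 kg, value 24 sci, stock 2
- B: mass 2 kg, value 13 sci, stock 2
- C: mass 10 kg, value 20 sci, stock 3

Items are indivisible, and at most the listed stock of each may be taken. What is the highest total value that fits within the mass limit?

Top feasible selections:
- 2×A + 2×B: mass 12, value 74
- 2×A + 1×B: mass 10, value 61
- 1×A + 2×B: mass 8, value 50
- 2×A: mass 8, value 48
Best: 74 sci.

74 sci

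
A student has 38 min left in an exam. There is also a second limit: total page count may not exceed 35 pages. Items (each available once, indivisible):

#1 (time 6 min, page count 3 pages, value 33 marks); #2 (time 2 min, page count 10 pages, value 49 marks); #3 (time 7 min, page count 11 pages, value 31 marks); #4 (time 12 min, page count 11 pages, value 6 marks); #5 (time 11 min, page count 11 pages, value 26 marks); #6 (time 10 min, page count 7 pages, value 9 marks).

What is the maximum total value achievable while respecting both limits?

139 marks

Feasible sets respecting both limits:
- #1+#2+#3+#5: time 26, page count 35, value 139
- #1+#2+#3+#6: time 25, page count 31, value 122
- #1+#2+#3+#4: time 27, page count 35, value 119
Best: 139 marks.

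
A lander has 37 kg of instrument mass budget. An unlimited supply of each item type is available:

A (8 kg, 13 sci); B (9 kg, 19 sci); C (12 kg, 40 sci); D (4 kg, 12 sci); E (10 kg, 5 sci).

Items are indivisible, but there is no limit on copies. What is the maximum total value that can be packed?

120 sci

Best value-per-unit is C at 40/12, and filling with it alone uses mass 3×12=36. No mix of the others beats 3×40 = 120.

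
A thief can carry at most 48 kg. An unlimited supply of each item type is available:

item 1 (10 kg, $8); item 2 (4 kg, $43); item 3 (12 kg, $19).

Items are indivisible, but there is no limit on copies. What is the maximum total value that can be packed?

Best value-per-unit is item 2 at 43/4, and filling with it alone uses weight 12×4=48. No mix of the others beats 12×43 = 516.

$516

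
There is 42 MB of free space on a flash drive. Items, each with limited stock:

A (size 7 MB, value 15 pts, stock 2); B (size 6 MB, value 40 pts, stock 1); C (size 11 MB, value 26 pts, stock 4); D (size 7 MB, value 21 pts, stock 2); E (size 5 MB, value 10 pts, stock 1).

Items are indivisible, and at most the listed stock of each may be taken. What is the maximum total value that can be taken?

Best selections within size 42 and stock limits:
- 1×B + 2×C + 2×D: size 42, value 134
- 1×A + 1×B + 2×C + 1×D: size 42, value 128
Best: 134 pts.

134 pts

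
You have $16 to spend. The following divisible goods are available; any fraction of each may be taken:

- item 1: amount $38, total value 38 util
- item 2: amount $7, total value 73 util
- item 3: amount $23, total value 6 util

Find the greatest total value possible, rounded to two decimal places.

82.00

Take in order of value per unit:
- item 2 (73/7 per unit): all 7 → value 73, running total 73.00
- item 1 (38/38 per unit): 9 of 38 → value 9×38/38 = 9.0000, running total 82.00
Total 82.00.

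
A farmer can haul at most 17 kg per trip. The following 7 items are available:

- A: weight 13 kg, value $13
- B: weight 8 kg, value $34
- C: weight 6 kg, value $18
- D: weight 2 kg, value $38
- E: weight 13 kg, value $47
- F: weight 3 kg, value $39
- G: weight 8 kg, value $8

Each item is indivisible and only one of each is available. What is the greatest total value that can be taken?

$111

Check high-value combinations within 17 kg:
- B+D+F: weight 8+2+3=13, value 34+38+39=111
- C+D+F: weight 6+2+3=11, value 18+38+39=95
- B+C+F: weight 8+6+3=17, value 34+18+39=91
- B+C+D: weight 8+6+2=16, value 34+18+38=90
- E+F: weight 13+3=16, value 47+39=86
Best: $111.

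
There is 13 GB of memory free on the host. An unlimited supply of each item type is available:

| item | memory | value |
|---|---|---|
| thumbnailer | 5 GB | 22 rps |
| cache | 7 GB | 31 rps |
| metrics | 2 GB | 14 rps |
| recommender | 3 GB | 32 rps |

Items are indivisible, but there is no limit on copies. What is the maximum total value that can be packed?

128 rps

Best value-per-unit is recommender at 32/3, and filling with it alone uses memory 4×3=12. No mix of the others beats 4×32 = 128.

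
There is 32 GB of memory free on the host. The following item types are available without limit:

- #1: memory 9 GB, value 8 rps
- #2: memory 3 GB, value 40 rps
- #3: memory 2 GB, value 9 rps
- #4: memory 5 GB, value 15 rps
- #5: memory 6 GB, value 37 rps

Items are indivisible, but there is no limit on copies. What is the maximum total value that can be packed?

409 rps

Best value-per-unit is #2 at 40/3; filling with it alone gives 10×40 = 400.
Optimal mix: 10×#2 + 1×#3 → memory 32, value 409.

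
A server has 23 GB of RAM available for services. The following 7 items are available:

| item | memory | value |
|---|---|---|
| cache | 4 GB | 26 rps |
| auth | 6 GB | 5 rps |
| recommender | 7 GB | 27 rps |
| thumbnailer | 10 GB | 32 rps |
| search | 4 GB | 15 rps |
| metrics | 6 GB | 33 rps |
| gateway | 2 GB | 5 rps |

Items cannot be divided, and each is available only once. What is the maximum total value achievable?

Check high-value combinations within 23 GB:
- cache+recommender+search+metrics+gateway: memory 4+7+4+6+2=23, value 26+27+15+33+5=106
- cache+recommender+search+metrics: memory 4+7+4+6=21, value 26+27+15+33=101
- cache+thumbnailer+metrics+gateway: memory 4+10+6+2=22, value 26+32+33+5=96
- recommender+thumbnailer+metrics: memory 7+10+6=23, value 27+32+33=92
- cache+recommender+metrics+gateway: memory 4+7+6+2=19, value 26+27+33+5=91
Best: 106 rps.

106 rps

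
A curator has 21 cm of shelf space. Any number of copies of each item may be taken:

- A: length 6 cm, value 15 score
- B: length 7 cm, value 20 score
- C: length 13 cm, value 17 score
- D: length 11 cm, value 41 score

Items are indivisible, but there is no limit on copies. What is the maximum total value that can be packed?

Best value-per-unit is D at 41/11; filling with it alone gives 1×41 = 41.
Optimal mix: 1×B + 1×D → length 18, value 61.

61 score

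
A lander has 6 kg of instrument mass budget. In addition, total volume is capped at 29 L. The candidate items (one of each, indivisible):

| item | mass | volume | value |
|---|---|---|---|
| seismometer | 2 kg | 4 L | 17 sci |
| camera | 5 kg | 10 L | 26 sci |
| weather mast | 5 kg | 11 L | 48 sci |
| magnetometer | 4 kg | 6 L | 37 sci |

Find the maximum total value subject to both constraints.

54 sci

Feasible sets respecting both limits:
- seismometer+magnetometer: mass 6, volume 10, value 54
- weather mast: mass 5, volume 11, value 48
- magnetometer: mass 4, volume 6, value 37
Best: 54 sci.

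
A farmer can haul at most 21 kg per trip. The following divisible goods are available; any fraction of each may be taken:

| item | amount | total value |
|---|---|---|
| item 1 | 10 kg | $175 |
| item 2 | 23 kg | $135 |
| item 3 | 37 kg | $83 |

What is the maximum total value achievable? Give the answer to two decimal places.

239.57

Take in order of value per unit:
- item 1 (175/10 per unit): all 10 → value 175, running total 175.00
- item 2 (135/23 per unit): 11 of 23 → value 11×135/23 = 64.5652, running total 239.57
Total 239.57.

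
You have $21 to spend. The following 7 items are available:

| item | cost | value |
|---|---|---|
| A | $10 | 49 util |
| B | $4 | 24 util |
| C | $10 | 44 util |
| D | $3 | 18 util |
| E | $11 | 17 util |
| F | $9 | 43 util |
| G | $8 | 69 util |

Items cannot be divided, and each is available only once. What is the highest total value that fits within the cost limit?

136 util

Check high-value combinations within $21:
- A+D+G: cost 10+3+8=21, value 49+18+69=136
- B+F+G: cost 4+9+8=21, value 24+43+69=136
- C+D+G: cost 10+3+8=21, value 44+18+69=131
- D+F+G: cost 3+9+8=20, value 18+43+69=130
Best: 136 util.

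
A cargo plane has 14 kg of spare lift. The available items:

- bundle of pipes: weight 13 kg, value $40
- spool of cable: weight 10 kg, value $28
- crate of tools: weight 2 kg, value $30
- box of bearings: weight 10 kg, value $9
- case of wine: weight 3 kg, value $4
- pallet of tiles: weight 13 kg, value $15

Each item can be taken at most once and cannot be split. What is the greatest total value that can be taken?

$58

Check high-value combinations within 14 kg:
- spool of cable+crate of tools: weight 10+2=12, value 28+30=58
- bundle of pipes: weight 13, value 40
- crate of tools+box of bearings: weight 2+10=12, value 30+9=39
Best: $58.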